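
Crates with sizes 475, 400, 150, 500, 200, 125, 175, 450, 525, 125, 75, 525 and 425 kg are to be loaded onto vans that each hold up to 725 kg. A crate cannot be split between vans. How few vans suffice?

Total = 525 + 525 + 500 + 475 + 450 + 425 + 400 + 200 + 175 + 150 + 125 + 125 + 75 = 4150 kg.
Lower bound: ⌈4150/725⌉ = 6 vans.
Also, 7 crates each exceed 725/2 kg, and no two of those can share a van, so at least 7 vans are needed.
A packing using 7 vans:
  van 1: 525 + 200 = 725
  van 2: 525 + 175 = 700
  van 3: 500 + 150 + 75 = 725
  van 4: 475 + 125 + 125 = 725
  van 5: 450 = 450
  van 6: 425 = 425
  van 7: 400 = 400
This matches the lower bound, so 7 is optimal.

7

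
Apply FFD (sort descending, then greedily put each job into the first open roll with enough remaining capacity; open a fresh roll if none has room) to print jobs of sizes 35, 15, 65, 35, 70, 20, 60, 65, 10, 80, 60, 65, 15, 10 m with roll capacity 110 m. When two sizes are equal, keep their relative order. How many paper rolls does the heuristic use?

7

Sorted descending: 80, 70, 65, 65, 65, 60, 60, 35, 35, 20, 15, 15, 10, 10.
  80 → roll 1 (new)  [load 80/110]
  70 → roll 2 (new)  [load 70/110]
  65 → roll 3 (new)  [load 65/110]
  65 → roll 4 (new)  [load 65/110]
  65 → roll 5 (new)  [load 65/110]
  60 → roll 6 (new)  [load 60/110]
  60 → roll 7 (new)  [load 60/110]
  35 → roll 2  [load 105/110]
  35 → roll 3  [load 100/110]
  20 → roll 1  [load 100/110]
  15 → roll 4  [load 80/110]
  15 → roll 4  [load 95/110]
  10 → roll 1  [load 110/110]
  10 → roll 3  [load 110/110]
7 paper rolls opened.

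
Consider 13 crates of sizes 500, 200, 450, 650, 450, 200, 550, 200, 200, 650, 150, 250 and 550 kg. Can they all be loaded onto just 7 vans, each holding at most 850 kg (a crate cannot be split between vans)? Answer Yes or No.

A valid assignment using 7 vans:
  van 1: 650 + 200 = 850
  van 2: 650 + 200 = 850
  van 3: 550 + 250 = 800
  van 4: 550 + 200 = 750
  van 5: 500 + 200 + 150 = 850
  van 6: 450 = 450
  van 7: 450 = 450
Every load is within 850 kg, so 7 vans suffice.

Yes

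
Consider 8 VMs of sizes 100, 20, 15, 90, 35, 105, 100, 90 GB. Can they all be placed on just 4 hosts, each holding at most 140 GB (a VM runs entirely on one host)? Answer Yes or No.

Total = 555 GB; ⌈555/140⌉ = 4.
5 VMs each exceed half the capacity and cannot share a host, forcing at least 5 hosts.
At least 5 hosts are required, but only 4 are allowed.

No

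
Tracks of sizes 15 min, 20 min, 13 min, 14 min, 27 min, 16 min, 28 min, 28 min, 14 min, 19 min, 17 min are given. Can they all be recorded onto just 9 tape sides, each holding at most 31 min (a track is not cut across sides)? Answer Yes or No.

Yes

A valid assignment using 8 tape sides:
  side 1: 28 = 28
  side 2: 28 = 28
  side 3: 27 = 27
  side 4: 20 = 20
  side 5: 19 = 19
  side 6: 17 + 14 = 31
  side 7: 16 + 15 = 31
  side 8: 14 + 13 = 27
That uses only 8 ≤ 9, so 9 tape sides are enough.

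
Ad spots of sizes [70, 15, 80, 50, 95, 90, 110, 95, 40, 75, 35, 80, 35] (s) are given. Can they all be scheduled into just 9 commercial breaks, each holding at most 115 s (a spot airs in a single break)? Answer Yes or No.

Yes

A valid assignment using 9 commercial breaks:
  break 1: 110 = 110
  break 2: 95 + 15 = 110
  break 3: 95 = 95
  break 4: 90 = 90
  break 5: 80 + 35 = 115
  break 6: 80 + 35 = 115
  break 7: 75 + 40 = 115
  break 8: 70 = 70
  break 9: 50 = 50
Every load is within 115 s, so 9 commercial breaks suffice.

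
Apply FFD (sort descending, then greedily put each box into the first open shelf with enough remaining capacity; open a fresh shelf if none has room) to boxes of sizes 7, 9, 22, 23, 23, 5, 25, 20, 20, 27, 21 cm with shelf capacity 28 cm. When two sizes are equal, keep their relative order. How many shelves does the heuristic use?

Sorted descending: 27, 25, 23, 23, 22, 21, 20, 20, 9, 7, 5.
  27 → shelf 1 (new)  [load 27/28]
  25 → shelf 2 (new)  [load 25/28]
  23 → shelf 3 (new)  [load 23/28]
  23 → shelf 4 (new)  [load 23/28]
  22 → shelf 5 (new)  [load 22/28]
  21 → shelf 6 (new)  [load 21/28]
  20 → shelf 7 (new)  [load 20/28]
  20 → shelf 8 (new)  [load 20/28]
  9 → shelf 9 (new)  [load 9/28]
  7 → shelf 6  [load 28/28]
  5 → shelf 3  [load 28/28]
9 shelves opened.

9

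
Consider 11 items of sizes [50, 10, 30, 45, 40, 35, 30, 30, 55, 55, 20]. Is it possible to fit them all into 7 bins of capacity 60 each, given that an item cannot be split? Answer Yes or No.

Total = 400; ⌈400/60⌉ = 7.
The bound of 7 does not rule out 7, but exhaustive search shows no assignment into 7 bins of capacity 60 exists — the minimum is 8.

No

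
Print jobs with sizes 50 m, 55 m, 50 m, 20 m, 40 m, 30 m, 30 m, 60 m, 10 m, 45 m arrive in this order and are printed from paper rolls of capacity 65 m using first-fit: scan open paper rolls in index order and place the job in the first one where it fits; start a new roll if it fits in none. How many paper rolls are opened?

  50 → roll 1 (new)  [load 50/65]
  55 → roll 2 (new)  [load 55/65]
  50 → roll 3 (new)  [load 50/65]
  20 → roll 4 (new)  [load 20/65]
  40 → roll 4  [load 60/65]
  30 → roll 5 (new)  [load 30/65]
  30 → roll 5  [load 60/65]
  60 → roll 6 (new)  [load 60/65]
  10 → roll 1  [load 60/65]
  45 → roll 7 (new)  [load 45/65]
7 paper rolls opened.

7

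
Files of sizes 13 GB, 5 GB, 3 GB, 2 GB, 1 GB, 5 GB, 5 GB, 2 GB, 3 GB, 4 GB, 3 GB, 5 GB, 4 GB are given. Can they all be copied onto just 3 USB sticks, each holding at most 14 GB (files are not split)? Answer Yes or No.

No

Total = 55 GB; ⌈55/14⌉ = 4.
At least 4 USB sticks are required, but only 3 are allowed.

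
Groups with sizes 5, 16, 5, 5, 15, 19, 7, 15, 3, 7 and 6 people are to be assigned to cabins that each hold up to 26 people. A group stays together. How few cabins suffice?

Total = 19 + 16 + 15 + 15 + 7 + 7 + 6 + 5 + 5 + 5 + 3 = 103 people.
Lower bound: ⌈103/26⌉ = 4 cabins.
A packing using 4 cabins:
  cabin 1: 19 + 7 = 26
  cabin 2: 16 + 7 + 3 = 26
  cabin 3: 15 + 6 + 5 = 26
  cabin 4: 15 + 5 + 5 = 25
This matches the lower bound, so 4 is optimal.

4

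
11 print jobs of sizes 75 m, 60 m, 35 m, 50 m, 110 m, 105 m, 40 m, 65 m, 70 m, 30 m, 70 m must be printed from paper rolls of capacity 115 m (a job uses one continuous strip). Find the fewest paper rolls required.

Total = 110 + 105 + 75 + 70 + 70 + 65 + 60 + 50 + 40 + 35 + 30 = 710 m.
Lower bound: ⌈710/115⌉ = 7 paper rolls.
A packing using 7 paper rolls:
  roll 1: 110 = 110
  roll 2: 105 = 105
  roll 3: 75 + 40 = 115
  roll 4: 70 + 35 = 105
  roll 5: 70 + 30 = 100
  roll 6: 65 + 50 = 115
  roll 7: 60 = 60
This matches the lower bound, so 7 is optimal.

7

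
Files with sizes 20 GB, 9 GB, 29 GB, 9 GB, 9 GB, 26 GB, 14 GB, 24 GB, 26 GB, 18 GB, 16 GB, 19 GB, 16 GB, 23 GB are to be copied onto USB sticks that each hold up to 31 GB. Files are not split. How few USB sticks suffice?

Total = 29 + 26 + 26 + 24 + 23 + 20 + 19 + 18 + 16 + 16 + 14 + 9 + 9 + 9 = 258 GB.
Lower bound: ⌈258/31⌉ = 9 USB sticks.
Also, 10 files each exceed 31/2 GB, and no two of those can share a USB stick, so at least 10 USB sticks are needed.
A packing using 10 USB sticks:
  USB stick 1: 29 = 29
  USB stick 2: 26 = 26
  USB stick 3: 26 = 26
  USB stick 4: 24 = 24
  USB stick 5: 23 = 23
  USB stick 6: 20 + 9 = 29
  USB stick 7: 19 + 9 = 28
  USB stick 8: 18 + 9 = 27
  USB stick 9: 16 + 14 = 30
  USB stick 10: 16 = 16
This matches the lower bound, so 10 is optimal.

10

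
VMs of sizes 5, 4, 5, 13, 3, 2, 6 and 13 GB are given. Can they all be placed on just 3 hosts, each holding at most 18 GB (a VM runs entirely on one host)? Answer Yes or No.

A valid assignment using 3 hosts:
  host 1: 13 + 5 = 18
  host 2: 13 + 5 = 18
  host 3: 6 + 4 + 3 + 2 = 15
Every load is within 18 GB, so 3 hosts suffice.

Yes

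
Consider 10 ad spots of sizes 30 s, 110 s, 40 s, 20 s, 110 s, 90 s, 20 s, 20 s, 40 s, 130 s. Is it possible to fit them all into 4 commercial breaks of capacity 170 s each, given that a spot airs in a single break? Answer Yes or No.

A valid assignment using 4 commercial breaks:
  break 1: 130 + 40 = 170
  break 2: 110 + 40 + 20 = 170
  break 3: 110 + 30 + 20 = 160
  break 4: 90 + 20 = 110
Every load is within 170 s, so 4 commercial breaks suffice.

Yes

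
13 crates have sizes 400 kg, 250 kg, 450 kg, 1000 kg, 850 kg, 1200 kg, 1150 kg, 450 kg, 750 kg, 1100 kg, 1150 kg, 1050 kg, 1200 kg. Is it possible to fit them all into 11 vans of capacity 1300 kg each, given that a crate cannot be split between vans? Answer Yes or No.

A valid assignment using 10 vans:
  van 1: 1200 = 1200
  van 2: 1200 = 1200
  van 3: 1150 = 1150
  van 4: 1150 = 1150
  van 5: 1100 = 1100
  van 6: 1050 + 250 = 1300
  van 7: 1000 = 1000
  van 8: 850 + 450 = 1300
  van 9: 750 + 450 = 1200
  van 10: 400 = 400
That uses only 10 ≤ 11, so 11 vans are enough.

Yes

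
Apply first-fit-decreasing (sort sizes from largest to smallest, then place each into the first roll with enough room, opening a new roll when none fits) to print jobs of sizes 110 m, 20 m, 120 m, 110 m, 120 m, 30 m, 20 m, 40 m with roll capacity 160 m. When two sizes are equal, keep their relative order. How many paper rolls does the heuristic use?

Sorted descending: 120, 120, 110, 110, 40, 30, 20, 20.
  120 → roll 1 (new)  [load 120/160]
  120 → roll 2 (new)  [load 120/160]
  110 → roll 3 (new)  [load 110/160]
  110 → roll 4 (new)  [load 110/160]
  40 → roll 1  [load 160/160]
  30 → roll 2  [load 150/160]
  20 → roll 3  [load 130/160]
  20 → roll 3  [load 150/160]
4 paper rolls opened.

4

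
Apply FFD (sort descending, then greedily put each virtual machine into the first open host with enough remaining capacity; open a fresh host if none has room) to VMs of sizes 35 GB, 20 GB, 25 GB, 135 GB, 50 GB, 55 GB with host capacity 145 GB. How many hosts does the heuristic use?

Sorted descending: 135, 55, 50, 35, 25, 20.
  135 → host 1 (new)  [load 135/145]
  55 → host 2 (new)  [load 55/145]
  50 → host 2  [load 105/145]
  35 → host 2  [load 140/145]
  25 → host 3 (new)  [load 25/145]
  20 → host 3  [load 45/145]
3 hosts opened.

3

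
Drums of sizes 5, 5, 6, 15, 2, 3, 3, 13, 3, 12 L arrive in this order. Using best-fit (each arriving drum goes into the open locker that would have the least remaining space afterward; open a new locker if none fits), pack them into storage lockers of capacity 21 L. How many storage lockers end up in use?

  5 → locker 1 (new)  [load 5/21]
  5 → locker 1  [load 10/21]
  6 → locker 1  [load 16/21]
  15 → locker 2 (new)  [load 15/21]
  2 → locker 1  [load 18/21]
  3 → locker 1  [load 21/21]
  3 → locker 2  [load 18/21]
  13 → locker 3 (new)  [load 13/21]
  3 → locker 2  [load 21/21]
  12 → locker 4 (new)  [load 12/21]
4 storage lockers opened.

4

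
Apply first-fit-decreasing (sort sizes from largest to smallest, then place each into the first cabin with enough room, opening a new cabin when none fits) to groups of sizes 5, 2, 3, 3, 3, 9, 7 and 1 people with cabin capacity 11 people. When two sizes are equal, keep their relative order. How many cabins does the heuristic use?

3

Sorted descending: 9, 7, 5, 3, 3, 3, 2, 1.
  9 → cabin 1 (new)  [load 9/11]
  7 → cabin 2 (new)  [load 7/11]
  5 → cabin 3 (new)  [load 5/11]
  3 → cabin 2  [load 10/11]
  3 → cabin 3  [load 8/11]
  3 → cabin 3  [load 11/11]
  2 → cabin 1  [load 11/11]
  1 → cabin 2  [load 11/11]
3 cabins opened.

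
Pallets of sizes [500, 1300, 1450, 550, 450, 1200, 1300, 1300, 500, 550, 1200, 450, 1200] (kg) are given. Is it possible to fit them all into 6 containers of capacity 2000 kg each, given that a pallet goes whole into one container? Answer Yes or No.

No

Total = 11950 kg; ⌈11950/2000⌉ = 6.
7 pallets each exceed half the capacity and cannot share a container, forcing at least 7 containers.
At least 7 containers are required, but only 6 are allowed.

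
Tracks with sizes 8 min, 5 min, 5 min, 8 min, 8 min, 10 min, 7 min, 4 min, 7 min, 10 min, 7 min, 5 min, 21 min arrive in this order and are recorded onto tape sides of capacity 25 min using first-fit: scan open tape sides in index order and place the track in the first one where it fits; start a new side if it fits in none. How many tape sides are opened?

5

  8 → side 1 (new)  [load 8/25]
  5 → side 1  [load 13/25]
  5 → side 1  [load 18/25]
  8 → side 2 (new)  [load 8/25]
  8 → side 2  [load 16/25]
  10 → side 3 (new)  [load 10/25]
  7 → side 1  [load 25/25]
  4 → side 2  [load 20/25]
  7 → side 3  [load 17/25]
  10 → side 4 (new)  [load 10/25]
  7 → side 3  [load 24/25]
  5 → side 2  [load 25/25]
  21 → side 5 (new)  [load 21/25]
5 tape sides opened.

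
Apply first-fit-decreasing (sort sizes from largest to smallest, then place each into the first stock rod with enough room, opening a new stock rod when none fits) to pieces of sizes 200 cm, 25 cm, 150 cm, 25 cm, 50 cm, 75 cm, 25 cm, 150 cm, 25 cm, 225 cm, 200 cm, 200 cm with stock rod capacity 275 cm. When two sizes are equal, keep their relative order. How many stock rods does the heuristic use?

6

Sorted descending: 225, 200, 200, 200, 150, 150, 75, 50, 25, 25, 25, 25.
  225 → stock rod 1 (new)  [load 225/275]
  200 → stock rod 2 (new)  [load 200/275]
  200 → stock rod 3 (new)  [load 200/275]
  200 → stock rod 4 (new)  [load 200/275]
  150 → stock rod 5 (new)  [load 150/275]
  150 → stock rod 6 (new)  [load 150/275]
  75 → stock rod 2  [load 275/275]
  50 → stock rod 1  [load 275/275]
  25 → stock rod 3  [load 225/275]
  25 → stock rod 3  [load 250/275]
  25 → stock rod 3  [load 275/275]
  25 → stock rod 4  [load 225/275]
6 stock rods opened.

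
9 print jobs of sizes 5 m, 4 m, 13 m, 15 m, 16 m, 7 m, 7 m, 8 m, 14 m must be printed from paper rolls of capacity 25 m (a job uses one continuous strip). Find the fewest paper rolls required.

Total = 16 + 15 + 14 + 13 + 8 + 7 + 7 + 5 + 4 = 89 m.
Lower bound: ⌈89/25⌉ = 4 paper rolls.
A packing using 4 paper rolls:
  roll 1: 16 + 8 = 24
  roll 2: 15 + 7 = 22
  roll 3: 14 + 7 + 4 = 25
  roll 4: 13 + 5 = 18
This matches the lower bound, so 4 is optimal.

4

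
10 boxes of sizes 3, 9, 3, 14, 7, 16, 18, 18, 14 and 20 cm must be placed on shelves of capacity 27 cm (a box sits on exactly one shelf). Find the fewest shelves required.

6

Total = 20 + 18 + 18 + 16 + 14 + 14 + 9 + 7 + 3 + 3 = 122 cm.
Lower bound: ⌈122/27⌉ = 5 shelves.
Also, 6 boxes each exceed 27/2 cm, and no two of those can share a shelf, so at least 6 shelves are needed.
A packing using 6 shelves:
  shelf 1: 20 + 7 = 27
  shelf 2: 18 + 9 = 27
  shelf 3: 18 + 3 + 3 = 24
  shelf 4: 16 = 16
  shelf 5: 14 = 14
  shelf 6: 14 = 14
This matches the lower bound, so 6 is optimal.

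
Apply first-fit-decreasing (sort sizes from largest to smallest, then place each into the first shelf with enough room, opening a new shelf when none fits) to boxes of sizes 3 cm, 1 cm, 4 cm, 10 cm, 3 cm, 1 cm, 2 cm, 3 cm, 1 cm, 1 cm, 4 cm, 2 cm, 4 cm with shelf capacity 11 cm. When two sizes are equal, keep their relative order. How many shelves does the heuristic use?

Sorted descending: 10, 4, 4, 4, 3, 3, 3, 2, 2, 1, 1, 1, 1.
  10 → shelf 1 (new)  [load 10/11]
  4 → shelf 2 (new)  [load 4/11]
  4 → shelf 2  [load 8/11]
  4 → shelf 3 (new)  [load 4/11]
  3 → shelf 2  [load 11/11]
  3 → shelf 3  [load 7/11]
  3 → shelf 3  [load 10/11]
  2 → shelf 4 (new)  [load 2/11]
  2 → shelf 4  [load 4/11]
  1 → shelf 1  [load 11/11]
  1 → shelf 3  [load 11/11]
  1 → shelf 4  [load 5/11]
  1 → shelf 4  [load 6/11]
4 shelves opened.

4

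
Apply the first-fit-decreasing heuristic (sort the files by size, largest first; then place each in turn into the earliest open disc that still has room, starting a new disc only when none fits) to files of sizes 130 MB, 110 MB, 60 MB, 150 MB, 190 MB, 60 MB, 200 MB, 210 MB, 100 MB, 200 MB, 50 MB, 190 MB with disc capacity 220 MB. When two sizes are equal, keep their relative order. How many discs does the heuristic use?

Sorted descending: 210, 200, 200, 190, 190, 150, 130, 110, 100, 60, 60, 50.
  210 → disc 1 (new)  [load 210/220]
  200 → disc 2 (new)  [load 200/220]
  200 → disc 3 (new)  [load 200/220]
  190 → disc 4 (new)  [load 190/220]
  190 → disc 5 (new)  [load 190/220]
  150 → disc 6 (new)  [load 150/220]
  130 → disc 7 (new)  [load 130/220]
  110 → disc 8 (new)  [load 110/220]
  100 → disc 8  [load 210/220]
  60 → disc 6  [load 210/220]
  60 → disc 7  [load 190/220]
  50 → disc 9 (new)  [load 50/220]
9 discs opened.

9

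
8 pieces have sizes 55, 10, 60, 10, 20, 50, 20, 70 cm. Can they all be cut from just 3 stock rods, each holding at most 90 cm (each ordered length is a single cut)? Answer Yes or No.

Total = 295 cm; ⌈295/90⌉ = 4.
At least 4 stock rods are required, but only 3 are allowed.

No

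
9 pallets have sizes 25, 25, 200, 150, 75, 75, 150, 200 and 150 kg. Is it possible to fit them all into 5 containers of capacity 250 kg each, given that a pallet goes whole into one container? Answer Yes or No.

Yes

A valid assignment using 5 containers:
  container 1: 200 + 25 + 25 = 250
  container 2: 200 = 200
  container 3: 150 + 75 = 225
  container 4: 150 + 75 = 225
  container 5: 150 = 150
Every load is within 250 kg, so 5 containers suffice.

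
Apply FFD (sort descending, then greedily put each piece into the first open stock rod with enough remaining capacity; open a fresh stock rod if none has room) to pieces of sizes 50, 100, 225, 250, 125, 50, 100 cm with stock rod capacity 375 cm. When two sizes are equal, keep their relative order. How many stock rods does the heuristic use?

3

Sorted descending: 250, 225, 125, 100, 100, 50, 50.
  250 → stock rod 1 (new)  [load 250/375]
  225 → stock rod 2 (new)  [load 225/375]
  125 → stock rod 1  [load 375/375]
  100 → stock rod 2  [load 325/375]
  100 → stock rod 3 (new)  [load 100/375]
  50 → stock rod 2  [load 375/375]
  50 → stock rod 3  [load 150/375]
3 stock rods opened.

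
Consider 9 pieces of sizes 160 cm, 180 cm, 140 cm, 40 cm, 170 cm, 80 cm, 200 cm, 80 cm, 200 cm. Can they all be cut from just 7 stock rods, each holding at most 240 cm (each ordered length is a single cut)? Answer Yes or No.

Yes

A valid assignment using 6 stock rods:
  stock rod 1: 200 + 40 = 240
  stock rod 2: 200 = 200
  stock rod 3: 180 = 180
  stock rod 4: 170 = 170
  stock rod 5: 160 + 80 = 240
  stock rod 6: 140 + 80 = 220
That uses only 6 ≤ 7, so 7 stock rods are enough.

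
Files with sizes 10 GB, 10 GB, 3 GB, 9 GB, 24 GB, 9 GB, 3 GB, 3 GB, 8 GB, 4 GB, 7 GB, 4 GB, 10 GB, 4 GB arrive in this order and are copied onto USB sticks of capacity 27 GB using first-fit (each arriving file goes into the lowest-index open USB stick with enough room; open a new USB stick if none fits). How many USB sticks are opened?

5

  10 → USB stick 1 (new)  [load 10/27]
  10 → USB stick 1  [load 20/27]
  3 → USB stick 1  [load 23/27]
  9 → USB stick 2 (new)  [load 9/27]
  24 → USB stick 3 (new)  [load 24/27]
  9 → USB stick 2  [load 18/27]
  3 → USB stick 1  [load 26/27]
  3 → USB stick 2  [load 21/27]
  8 → USB stick 4 (new)  [load 8/27]
  4 → USB stick 2  [load 25/27]
  7 → USB stick 4  [load 15/27]
  4 → USB stick 4  [load 19/27]
  10 → USB stick 5 (new)  [load 10/27]
  4 → USB stick 4  [load 23/27]
5 USB sticks opened.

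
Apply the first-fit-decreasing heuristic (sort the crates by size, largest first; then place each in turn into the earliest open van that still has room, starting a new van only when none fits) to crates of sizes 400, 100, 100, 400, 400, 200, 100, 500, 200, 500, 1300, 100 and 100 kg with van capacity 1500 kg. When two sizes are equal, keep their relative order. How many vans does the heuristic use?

Sorted descending: 1300, 500, 500, 400, 400, 400, 200, 200, 100, 100, 100, 100, 100.
  1300 → van 1 (new)  [load 1300/1500]
  500 → van 2 (new)  [load 500/1500]
  500 → van 2  [load 1000/1500]
  400 → van 2  [load 1400/1500]
  400 → van 3 (new)  [load 400/1500]
  400 → van 3  [load 800/1500]
  200 → van 1  [load 1500/1500]
  200 → van 3  [load 1000/1500]
  100 → van 2  [load 1500/1500]
  100 → van 3  [load 1100/1500]
  100 → van 3  [load 1200/1500]
  100 → van 3  [load 1300/1500]
  100 → van 3  [load 1400/1500]
3 vans opened.

3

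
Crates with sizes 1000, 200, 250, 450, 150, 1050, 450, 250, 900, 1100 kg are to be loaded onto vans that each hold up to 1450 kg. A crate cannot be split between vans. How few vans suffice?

5

Total = 1100 + 1050 + 1000 + 900 + 450 + 450 + 250 + 250 + 200 + 150 = 5800 kg.
Lower bound: ⌈5800/1450⌉ = 4 vans.
A packing using 5 vans:
  van 1: 1100 + 250 = 1350
  van 2: 1050 + 250 + 150 = 1450
  van 3: 1000 + 450 = 1450
  van 4: 900 + 450 = 1350
  van 5: 200 = 200
No arrangement into 4 vans stays within capacity, so 5 is optimal.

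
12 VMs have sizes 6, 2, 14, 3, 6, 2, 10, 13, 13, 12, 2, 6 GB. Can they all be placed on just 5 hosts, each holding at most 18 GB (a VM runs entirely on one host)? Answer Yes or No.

Total = 89 GB; ⌈89/18⌉ = 5.
The bound of 5 does not rule out 5, but exhaustive search shows no assignment into 5 hosts of capacity 18 GB exists — the minimum is 6.

No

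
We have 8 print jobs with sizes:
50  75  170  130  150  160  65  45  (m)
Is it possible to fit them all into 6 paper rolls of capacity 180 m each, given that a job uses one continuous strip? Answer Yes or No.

Yes

A valid assignment using 6 paper rolls:
  roll 1: 170 = 170
  roll 2: 160 = 160
  roll 3: 150 = 150
  roll 4: 130 + 50 = 180
  roll 5: 75 + 65 = 140
  roll 6: 45 = 45
Every load is within 180 m, so 6 paper rolls suffice.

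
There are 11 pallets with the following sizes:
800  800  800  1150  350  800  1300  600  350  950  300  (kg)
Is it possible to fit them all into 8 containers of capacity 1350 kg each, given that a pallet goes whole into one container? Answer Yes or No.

Yes

A valid assignment using 8 containers:
  container 1: 1300 = 1300
  container 2: 1150 = 1150
  container 3: 950 + 350 = 1300
  container 4: 800 + 350 = 1150
  container 5: 800 + 300 = 1100
  container 6: 800 = 800
  container 7: 800 = 800
  container 8: 600 = 600
Every load is within 1350 kg, so 8 containers suffice.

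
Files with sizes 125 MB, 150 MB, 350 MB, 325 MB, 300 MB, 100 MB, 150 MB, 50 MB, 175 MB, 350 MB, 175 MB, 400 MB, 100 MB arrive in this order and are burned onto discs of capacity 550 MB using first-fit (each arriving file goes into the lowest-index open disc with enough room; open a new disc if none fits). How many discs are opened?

6

  125 → disc 1 (new)  [load 125/550]
  150 → disc 1  [load 275/550]
  350 → disc 2 (new)  [load 350/550]
  325 → disc 3 (new)  [load 325/550]
  300 → disc 4 (new)  [load 300/550]
  100 → disc 1  [load 375/550]
  150 → disc 1  [load 525/550]
  50 → disc 2  [load 400/550]
  175 → disc 3  [load 500/550]
  350 → disc 5 (new)  [load 350/550]
  175 → disc 4  [load 475/550]
  400 → disc 6 (new)  [load 400/550]
  100 → disc 2  [load 500/550]
6 discs opened.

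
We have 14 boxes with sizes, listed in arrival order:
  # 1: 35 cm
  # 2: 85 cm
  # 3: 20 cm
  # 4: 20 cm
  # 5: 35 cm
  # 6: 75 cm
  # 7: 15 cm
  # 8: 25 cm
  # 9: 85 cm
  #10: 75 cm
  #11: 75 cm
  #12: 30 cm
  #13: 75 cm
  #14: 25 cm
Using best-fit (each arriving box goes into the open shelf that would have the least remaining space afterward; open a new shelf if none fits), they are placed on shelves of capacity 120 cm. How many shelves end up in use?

  35 → shelf 1 (new)  [load 35/120]
  85 → shelf 1  [load 120/120]
  20 → shelf 2 (new)  [load 20/120]
  20 → shelf 2  [load 40/120]
  35 → shelf 2  [load 75/120]
  75 → shelf 3 (new)  [load 75/120]
  15 → shelf 2  [load 90/120]
  25 → shelf 2  [load 115/120]
  85 → shelf 4 (new)  [load 85/120]
  75 → shelf 5 (new)  [load 75/120]
  75 → shelf 6 (new)  [load 75/120]
  30 → shelf 4  [load 115/120]
  75 → shelf 7 (new)  [load 75/120]
  25 → shelf 3  [load 100/120]
7 shelves opened.

7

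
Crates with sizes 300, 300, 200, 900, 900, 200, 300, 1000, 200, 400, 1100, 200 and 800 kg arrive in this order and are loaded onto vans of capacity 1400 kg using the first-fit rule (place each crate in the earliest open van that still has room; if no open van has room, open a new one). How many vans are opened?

  300 → van 1 (new)  [load 300/1400]
  300 → van 1  [load 600/1400]
  200 → van 1  [load 800/1400]
  900 → van 2 (new)  [load 900/1400]
  900 → van 3 (new)  [load 900/1400]
  200 → van 1  [load 1000/1400]
  300 → van 1  [load 1300/1400]
  1000 → van 4 (new)  [load 1000/1400]
  200 → van 2  [load 1100/1400]
  400 → van 3  [load 1300/1400]
  1100 → van 5 (new)  [load 1100/1400]
  200 → van 2  [load 1300/1400]
  800 → van 6 (new)  [load 800/1400]
6 vans opened.

6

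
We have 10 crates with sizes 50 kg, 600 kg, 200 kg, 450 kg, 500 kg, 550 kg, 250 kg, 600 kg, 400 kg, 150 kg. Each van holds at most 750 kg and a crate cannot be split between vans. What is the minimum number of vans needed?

Total = 600 + 600 + 550 + 500 + 450 + 400 + 250 + 200 + 150 + 50 = 3750 kg.
Lower bound: ⌈3750/750⌉ = 5 vans.
Also, 6 crates each exceed 375 kg, and no two of those can share a van, so at least 6 vans are needed.
A packing using 6 vans:
  van 1: 600 + 150 = 750
  van 2: 600 + 50 = 650
  van 3: 550 + 200 = 750
  van 4: 500 + 250 = 750
  van 5: 450 = 450
  van 6: 400 = 400
This matches the lower bound, so 6 is optimal.

6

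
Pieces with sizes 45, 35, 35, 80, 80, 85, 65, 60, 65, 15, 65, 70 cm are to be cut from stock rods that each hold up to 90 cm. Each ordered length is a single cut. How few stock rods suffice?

Total = 85 + 80 + 80 + 70 + 65 + 65 + 65 + 60 + 45 + 35 + 35 + 15 = 700 cm.
Lower bound: ⌈700/90⌉ = 8 stock rods.
A packing using 10 stock rods:
  stock rod 1: 85 = 85
  stock rod 2: 80 = 80
  stock rod 3: 80 = 80
  stock rod 4: 70 + 15 = 85
  stock rod 5: 65 = 65
  stock rod 6: 65 = 65
  stock rod 7: 65 = 65
  stock rod 8: 60 = 60
  stock rod 9: 45 + 35 = 80
  stock rod 10: 35 = 35
No arrangement into 9 stock rods stays within capacity, so 10 is optimal.

10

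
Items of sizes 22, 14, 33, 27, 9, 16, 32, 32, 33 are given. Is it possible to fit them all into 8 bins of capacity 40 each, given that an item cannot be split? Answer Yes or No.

A valid assignment using 7 bins:
  bin 1: 33 = 33
  bin 2: 33 = 33
  bin 3: 32 = 32
  bin 4: 32 = 32
  bin 5: 27 + 9 = 36
  bin 6: 22 + 16 = 38
  bin 7: 14 = 14
That uses only 7 ≤ 8, so 8 bins are enough.

Yes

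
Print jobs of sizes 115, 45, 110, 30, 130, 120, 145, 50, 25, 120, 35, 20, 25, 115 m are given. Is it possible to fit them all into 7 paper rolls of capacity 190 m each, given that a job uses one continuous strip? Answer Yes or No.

A valid assignment using 7 paper rolls:
  roll 1: 145 + 45 = 190
  roll 2: 130 + 50 = 180
  roll 3: 120 + 35 + 30 = 185
  roll 4: 120 + 25 + 25 + 20 = 190
  roll 5: 115 = 115
  roll 6: 115 = 115
  roll 7: 110 = 110
Every load is within 190 m, so 7 paper rolls suffice.

Yes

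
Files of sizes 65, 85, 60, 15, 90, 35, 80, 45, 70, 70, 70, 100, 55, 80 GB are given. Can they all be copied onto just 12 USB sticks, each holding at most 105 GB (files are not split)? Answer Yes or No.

A valid assignment using 11 USB sticks:
  USB stick 1: 100 = 100
  USB stick 2: 90 + 15 = 105
  USB stick 3: 85 = 85
  USB stick 4: 80 = 80
  USB stick 5: 80 = 80
  USB stick 6: 70 + 35 = 105
  USB stick 7: 70 = 70
  USB stick 8: 70 = 70
  USB stick 9: 65 = 65
  USB stick 10: 60 + 45 = 105
  USB stick 11: 55 = 55
That uses only 11 ≤ 12, so 12 USB sticks are enough.

Yes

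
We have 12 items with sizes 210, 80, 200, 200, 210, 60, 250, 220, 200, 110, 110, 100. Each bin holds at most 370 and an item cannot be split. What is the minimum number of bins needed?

7

Total = 250 + 220 + 210 + 210 + 200 + 200 + 200 + 110 + 110 + 100 + 80 + 60 = 1950.
Lower bound: ⌈1950/370⌉ = 6 bins.
Also, 7 items each exceed 185, and no two of those can share a bin, so at least 7 bins are needed.
A packing using 7 bins:
  bin 1: 250 + 110 = 360
  bin 2: 220 + 110 = 330
  bin 3: 210 + 100 + 60 = 370
  bin 4: 210 + 80 = 290
  bin 5: 200 = 200
  bin 6: 200 = 200
  bin 7: 200 = 200
This matches the lower bound, so 7 is optimal.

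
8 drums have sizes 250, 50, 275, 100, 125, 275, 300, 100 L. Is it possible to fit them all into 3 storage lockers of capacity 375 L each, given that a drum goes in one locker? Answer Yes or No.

Total = 1475 L; ⌈1475/375⌉ = 4.
At least 4 storage lockers are required, but only 3 are allowed.

No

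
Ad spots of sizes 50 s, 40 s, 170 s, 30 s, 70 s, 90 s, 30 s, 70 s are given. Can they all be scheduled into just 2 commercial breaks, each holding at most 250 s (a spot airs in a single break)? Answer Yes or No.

Total = 550 s; ⌈550/250⌉ = 3.
At least 3 commercial breaks are required, but only 2 are allowed.

No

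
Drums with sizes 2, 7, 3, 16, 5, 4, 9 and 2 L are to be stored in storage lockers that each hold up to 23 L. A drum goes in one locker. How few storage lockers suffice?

Total = 16 + 9 + 7 + 5 + 4 + 3 + 2 + 2 = 48 L.
Lower bound: ⌈48/23⌉ = 3 storage lockers.
A packing using 3 storage lockers:
  locker 1: 16 + 7 = 23
  locker 2: 9 + 5 + 4 + 3 + 2 = 23
  locker 3: 2 = 2
This matches the lower bound, so 3 is optimal.

3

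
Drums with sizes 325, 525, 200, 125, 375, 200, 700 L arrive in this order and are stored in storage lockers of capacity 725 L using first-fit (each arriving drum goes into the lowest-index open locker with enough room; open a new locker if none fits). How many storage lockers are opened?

  325 → locker 1 (new)  [load 325/725]
  525 → locker 2 (new)  [load 525/725]
  200 → locker 1  [load 525/725]
  125 → locker 1  [load 650/725]
  375 → locker 3 (new)  [load 375/725]
  200 → locker 2  [load 725/725]
  700 → locker 4 (new)  [load 700/725]
4 storage lockers opened.

4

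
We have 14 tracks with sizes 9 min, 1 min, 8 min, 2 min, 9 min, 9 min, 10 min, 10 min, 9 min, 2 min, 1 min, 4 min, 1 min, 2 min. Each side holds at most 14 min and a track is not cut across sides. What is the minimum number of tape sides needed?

Total = 10 + 10 + 9 + 9 + 9 + 9 + 8 + 4 + 2 + 2 + 2 + 1 + 1 + 1 = 77 min.
Lower bound: ⌈77/14⌉ = 6 tape sides.
Also, 7 tracks each exceed 7 min, and no two of those can share a side, so at least 7 tape sides are needed.
A packing using 7 tape sides:
  side 1: 10 + 4 = 14
  side 2: 10 + 2 + 2 = 14
  side 3: 9 + 2 + 1 + 1 + 1 = 14
  side 4: 9 = 9
  side 5: 9 = 9
  side 6: 9 = 9
  side 7: 8 = 8
This matches the lower bound, so 7 is optimal.

7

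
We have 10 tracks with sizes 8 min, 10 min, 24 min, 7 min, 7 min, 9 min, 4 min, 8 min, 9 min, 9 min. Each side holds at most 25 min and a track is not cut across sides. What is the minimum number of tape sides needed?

Total = 24 + 10 + 9 + 9 + 9 + 8 + 8 + 7 + 7 + 4 = 95 min.
Lower bound: ⌈95/25⌉ = 4 tape sides.
A packing using 4 tape sides:
  side 1: 24 = 24
  side 2: 10 + 9 + 4 = 23
  side 3: 9 + 9 + 7 = 25
  side 4: 8 + 8 + 7 = 23
This matches the lower bound, so 4 is optimal.

4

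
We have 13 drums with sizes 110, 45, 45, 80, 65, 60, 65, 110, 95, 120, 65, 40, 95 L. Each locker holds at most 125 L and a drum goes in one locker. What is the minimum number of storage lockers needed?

9

Total = 120 + 110 + 110 + 95 + 95 + 80 + 65 + 65 + 65 + 60 + 45 + 45 + 40 = 995 L.
Lower bound: ⌈995/125⌉ = 8 storage lockers.
Also, 9 drums each exceed 125/2 L, and no two of those can share a locker, so at least 9 storage lockers are needed.
A packing using 9 storage lockers:
  locker 1: 120 = 120
  locker 2: 110 = 110
  locker 3: 110 = 110
  locker 4: 95 = 95
  locker 5: 95 = 95
  locker 6: 80 + 45 = 125
  locker 7: 65 + 60 = 125
  locker 8: 65 + 45 = 110
  locker 9: 65 + 40 = 105
This matches the lower bound, so 9 is optimal.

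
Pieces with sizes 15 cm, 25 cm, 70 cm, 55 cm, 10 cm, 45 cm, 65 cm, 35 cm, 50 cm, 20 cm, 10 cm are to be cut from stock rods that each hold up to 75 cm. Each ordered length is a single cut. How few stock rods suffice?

Total = 70 + 65 + 55 + 50 + 45 + 35 + 25 + 20 + 15 + 10 + 10 = 400 cm.
Lower bound: ⌈400/75⌉ = 6 stock rods.
A packing using 6 stock rods:
  stock rod 1: 70 = 70
  stock rod 2: 65 + 10 = 75
  stock rod 3: 55 + 20 = 75
  stock rod 4: 50 + 25 = 75
  stock rod 5: 45 + 15 + 10 = 70
  stock rod 6: 35 = 35
This matches the lower bound, so 6 is optimal.

6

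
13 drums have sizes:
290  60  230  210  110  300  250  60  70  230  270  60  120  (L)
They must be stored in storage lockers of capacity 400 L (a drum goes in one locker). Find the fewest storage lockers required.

7

Total = 300 + 290 + 270 + 250 + 230 + 230 + 210 + 120 + 110 + 70 + 60 + 60 + 60 = 2260 L.
Lower bound: ⌈2260/400⌉ = 6 storage lockers.
Also, 7 drums each exceed 200 L, and no two of those can share a locker, so at least 7 storage lockers are needed.
A packing using 7 storage lockers:
  locker 1: 300 + 70 = 370
  locker 2: 290 + 110 = 400
  locker 3: 270 + 120 = 390
  locker 4: 250 + 60 + 60 = 370
  locker 5: 230 + 60 = 290
  locker 6: 230 = 230
  locker 7: 210 = 210
This matches the lower bound, so 7 is optimal.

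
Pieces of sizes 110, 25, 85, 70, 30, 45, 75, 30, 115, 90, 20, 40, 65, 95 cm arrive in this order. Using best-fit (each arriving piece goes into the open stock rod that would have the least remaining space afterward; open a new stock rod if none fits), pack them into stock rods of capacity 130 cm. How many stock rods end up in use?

  110 → stock rod 1 (new)  [load 110/130]
  25 → stock rod 2 (new)  [load 25/130]
  85 → stock rod 2  [load 110/130]
  70 → stock rod 3 (new)  [load 70/130]
  30 → stock rod 3  [load 100/130]
  45 → stock rod 4 (new)  [load 45/130]
  75 → stock rod 4  [load 120/130]
  30 → stock rod 3  [load 130/130]
  115 → stock rod 5 (new)  [load 115/130]
  90 → stock rod 6 (new)  [load 90/130]
  20 → stock rod 1  [load 130/130]
  40 → stock rod 6  [load 130/130]
  65 → stock rod 7 (new)  [load 65/130]
  95 → stock rod 8 (new)  [load 95/130]
8 stock rods opened.

8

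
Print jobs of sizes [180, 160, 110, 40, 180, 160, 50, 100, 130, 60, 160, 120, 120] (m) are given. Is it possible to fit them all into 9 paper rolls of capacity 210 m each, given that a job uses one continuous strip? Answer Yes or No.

Yes

A valid assignment using 9 paper rolls:
  roll 1: 180 = 180
  roll 2: 180 = 180
  roll 3: 160 + 50 = 210
  roll 4: 160 + 40 = 200
  roll 5: 160 = 160
  roll 6: 130 + 60 = 190
  roll 7: 120 = 120
  roll 8: 120 = 120
  roll 9: 110 + 100 = 210
Every load is within 210 m, so 9 paper rolls suffice.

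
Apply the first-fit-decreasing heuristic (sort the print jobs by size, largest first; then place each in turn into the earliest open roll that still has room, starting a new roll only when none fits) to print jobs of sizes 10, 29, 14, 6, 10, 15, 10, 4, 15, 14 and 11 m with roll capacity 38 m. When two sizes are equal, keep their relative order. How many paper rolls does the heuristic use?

4

Sorted descending: 29, 15, 15, 14, 14, 11, 10, 10, 10, 6, 4.
  29 → roll 1 (new)  [load 29/38]
  15 → roll 2 (new)  [load 15/38]
  15 → roll 2  [load 30/38]
  14 → roll 3 (new)  [load 14/38]
  14 → roll 3  [load 28/38]
  11 → roll 4 (new)  [load 11/38]
  10 → roll 3  [load 38/38]
  10 → roll 4  [load 21/38]
  10 → roll 4  [load 31/38]
  6 → roll 1  [load 35/38]
  4 → roll 2  [load 34/38]
4 paper rolls opened.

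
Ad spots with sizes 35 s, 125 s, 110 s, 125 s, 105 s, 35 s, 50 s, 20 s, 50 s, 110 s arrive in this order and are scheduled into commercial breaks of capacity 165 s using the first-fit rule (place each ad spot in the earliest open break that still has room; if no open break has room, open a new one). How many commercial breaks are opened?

5

  35 → break 1 (new)  [load 35/165]
  125 → break 1  [load 160/165]
  110 → break 2 (new)  [load 110/165]
  125 → break 3 (new)  [load 125/165]
  105 → break 4 (new)  [load 105/165]
  35 → break 2  [load 145/165]
  50 → break 4  [load 155/165]
  20 → break 2  [load 165/165]
  50 → break 5 (new)  [load 50/165]
  110 → break 5  [load 160/165]
5 commercial breaks opened.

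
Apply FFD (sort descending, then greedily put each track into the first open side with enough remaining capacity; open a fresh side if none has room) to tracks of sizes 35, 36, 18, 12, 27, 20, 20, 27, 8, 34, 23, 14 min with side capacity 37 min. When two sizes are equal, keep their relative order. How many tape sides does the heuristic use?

9

Sorted descending: 36, 35, 34, 27, 27, 23, 20, 20, 18, 14, 12, 8.
  36 → side 1 (new)  [load 36/37]
  35 → side 2 (new)  [load 35/37]
  34 → side 3 (new)  [load 34/37]
  27 → side 4 (new)  [load 27/37]
  27 → side 5 (new)  [load 27/37]
  23 → side 6 (new)  [load 23/37]
  20 → side 7 (new)  [load 20/37]
  20 → side 8 (new)  [load 20/37]
  18 → side 9 (new)  [load 18/37]
  14 → side 6  [load 37/37]
  12 → side 7  [load 32/37]
  8 → side 4  [load 35/37]
9 tape sides opened.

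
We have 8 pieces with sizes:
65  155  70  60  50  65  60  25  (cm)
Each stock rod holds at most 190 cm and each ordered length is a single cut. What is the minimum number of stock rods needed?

3

Total = 155 + 70 + 65 + 65 + 60 + 60 + 50 + 25 = 550 cm.
Lower bound: ⌈550/190⌉ = 3 stock rods.
A packing using 3 stock rods:
  stock rod 1: 155 + 25 = 180
  stock rod 2: 70 + 65 + 50 = 185
  stock rod 3: 65 + 60 + 60 = 185
This matches the lower bound, so 3 is optimal.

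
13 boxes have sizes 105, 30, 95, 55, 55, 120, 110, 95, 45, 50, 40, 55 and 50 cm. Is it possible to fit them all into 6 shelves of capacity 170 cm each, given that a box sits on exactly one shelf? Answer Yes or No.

Yes

A valid assignment using 6 shelves:
  shelf 1: 120 + 50 = 170
  shelf 2: 110 + 55 = 165
  shelf 3: 105 + 55 = 160
  shelf 4: 95 + 55 = 150
  shelf 5: 95 + 50 = 145
  shelf 6: 45 + 40 + 30 = 115
Every load is within 170 cm, so 6 shelves suffice.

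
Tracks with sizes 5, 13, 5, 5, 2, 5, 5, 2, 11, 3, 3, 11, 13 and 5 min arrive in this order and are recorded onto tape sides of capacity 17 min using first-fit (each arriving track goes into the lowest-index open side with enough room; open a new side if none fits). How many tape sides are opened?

  5 → side 1 (new)  [load 5/17]
  13 → side 2 (new)  [load 13/17]
  5 → side 1  [load 10/17]
  5 → side 1  [load 15/17]
  2 → side 1  [load 17/17]
  5 → side 3 (new)  [load 5/17]
  5 → side 3  [load 10/17]
  2 → side 2  [load 15/17]
  11 → side 4 (new)  [load 11/17]
  3 → side 3  [load 13/17]
  3 → side 3  [load 16/17]
  11 → side 5 (new)  [load 11/17]
  13 → side 6 (new)  [load 13/17]
  5 → side 4  [load 16/17]
6 tape sides opened.

6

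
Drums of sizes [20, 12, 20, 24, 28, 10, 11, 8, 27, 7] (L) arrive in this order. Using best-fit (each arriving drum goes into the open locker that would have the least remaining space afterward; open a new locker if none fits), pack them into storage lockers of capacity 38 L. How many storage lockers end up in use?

5

  20 → locker 1 (new)  [load 20/38]
  12 → locker 1  [load 32/38]
  20 → locker 2 (new)  [load 20/38]
  24 → locker 3 (new)  [load 24/38]
  28 → locker 4 (new)  [load 28/38]
  10 → locker 4  [load 38/38]
  11 → locker 3  [load 35/38]
  8 → locker 2  [load 28/38]
  27 → locker 5 (new)  [load 27/38]
  7 → locker 2  [load 35/38]
5 storage lockers opened.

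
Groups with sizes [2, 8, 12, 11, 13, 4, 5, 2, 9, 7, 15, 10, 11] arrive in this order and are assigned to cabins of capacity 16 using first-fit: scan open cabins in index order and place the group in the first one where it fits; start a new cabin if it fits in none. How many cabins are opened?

  2 → cabin 1 (new)  [load 2/16]
  8 → cabin 1  [load 10/16]
  12 → cabin 2 (new)  [load 12/16]
  11 → cabin 3 (new)  [load 11/16]
  13 → cabin 4 (new)  [load 13/16]
  4 → cabin 1  [load 14/16]
  5 → cabin 3  [load 16/16]
  2 → cabin 1  [load 16/16]
  9 → cabin 5 (new)  [load 9/16]
  7 → cabin 5  [load 16/16]
  15 → cabin 6 (new)  [load 15/16]
  10 → cabin 7 (new)  [load 10/16]
  11 → cabin 8 (new)  [load 11/16]
8 cabins opened.

8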